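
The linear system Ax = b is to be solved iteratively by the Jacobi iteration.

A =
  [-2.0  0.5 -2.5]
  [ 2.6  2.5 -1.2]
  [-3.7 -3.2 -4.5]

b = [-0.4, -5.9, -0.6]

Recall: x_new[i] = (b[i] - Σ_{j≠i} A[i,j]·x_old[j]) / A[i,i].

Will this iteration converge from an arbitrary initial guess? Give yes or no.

no

Diagonal D = diag(-2, 2.5, -4.5); L, U strict lower/upper.
Jacobi: T = -D⁻¹(L+U), T[1,2] = -(-1.2)/(2.5) = +0.4800; T[1,1] = 0.
  T[0,:] = [+0.0000 +0.2500 -1.2500]
  T[1,:] = [-1.0400 +0.0000 +0.4800]
  T[2,:] = [-0.8222 -0.7111 +0.0000]
|roots of det(T-λI)|: 1.1479, 0.9441, 0.9441.
ρ(T) = max|λ| = 1.1479; 1.1479 > 1: divergent.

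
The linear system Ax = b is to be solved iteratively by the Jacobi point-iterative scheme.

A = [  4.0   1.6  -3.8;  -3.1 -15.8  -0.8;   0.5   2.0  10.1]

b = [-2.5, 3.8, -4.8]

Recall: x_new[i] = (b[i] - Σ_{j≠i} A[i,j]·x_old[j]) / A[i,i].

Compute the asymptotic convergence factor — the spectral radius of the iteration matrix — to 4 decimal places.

A = D + L + U where D = diag(4, -15.8, 10.1).
T_J = -D⁻¹(L+U): T[2,0] = -(0.5)/(10.1) = -0.0495; T[2,2] = 0.
  T[0,:] = [+0.0000, -0.4000, +0.9500]
  T[1,:] = [-0.1962, +0.0000, -0.0506]
  T[2,:] = [-0.0495, -0.1980, +0.0000]
eigenvalue magnitudes: 0.3716, 0.3108, 0.3108.
spectral radius ρ = 0.3716; 0.3716 < 1, so it converges for any x₀.

0.3716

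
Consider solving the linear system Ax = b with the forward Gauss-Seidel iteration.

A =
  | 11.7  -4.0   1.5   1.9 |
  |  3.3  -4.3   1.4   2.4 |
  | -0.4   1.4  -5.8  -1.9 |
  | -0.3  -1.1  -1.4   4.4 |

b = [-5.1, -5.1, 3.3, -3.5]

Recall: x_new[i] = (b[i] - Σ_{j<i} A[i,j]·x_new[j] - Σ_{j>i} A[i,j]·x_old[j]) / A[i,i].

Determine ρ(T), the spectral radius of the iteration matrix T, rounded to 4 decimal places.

0.3706

A = D + L + U where D = diag(11.7, -4.3, -5.8, 4.4).
Gauss-Seidel: T = -(D+L)⁻¹U, row 0 first, T[0,3] = -(1.9)/(11.7) = -0.1624; later rows by forward substitution.
  T[0,:] = [+0.0000  +0.3419  -0.1282  -0.1624]
  T[1,:] = [+0.0000  +0.2624  +0.2272  +0.4335]
  T[2,:] = [+0.0000  +0.0398  +0.0637  -0.2117]
  T[3,:] = [+0.0000  +0.1016  +0.0683  +0.0299]
|λ(T)| sorted: 0.3706, 0.0895, 0.0749, 0.0000.
spectral radius ρ = 0.3706; 0.3706 < 1, so it converges for any x₀.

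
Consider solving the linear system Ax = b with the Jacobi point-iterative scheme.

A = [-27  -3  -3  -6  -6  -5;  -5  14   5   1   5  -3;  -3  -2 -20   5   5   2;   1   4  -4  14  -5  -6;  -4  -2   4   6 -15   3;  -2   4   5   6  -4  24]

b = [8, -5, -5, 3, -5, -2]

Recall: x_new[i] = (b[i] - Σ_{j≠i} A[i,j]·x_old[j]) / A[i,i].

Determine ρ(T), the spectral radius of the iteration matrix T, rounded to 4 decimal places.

0.8507

A = D + L + U where D = diag(-27, 14, -20, 14, -15, 24).
Jacobi: T = -D⁻¹(L+U), T[2,4] = -(5)/(-20) = +0.2500; T[2,2] = 0.
  T[0,:] = [+0.0000, -0.1111, -0.1111, -0.2222, -0.2222, -0.1852]
  T[1,:] = [+0.3571, +0.0000, -0.3571, -0.0714, -0.3571, +0.2143]
  T[2,:] = [-0.1500, -0.1000, +0.0000, +0.2500, +0.2500, +0.1000]
  T[3,:] = [-0.0714, -0.2857, +0.2857, +0.0000, +0.3571, +0.4286]
  T[4,:] = [-0.2667, -0.1333, +0.2667, +0.4000, +0.0000, +0.2000]
  T[5,:] = [+0.0833, -0.1667, -0.2083, -0.2500, +0.1667, +0.0000]
|eigenvalues of T|: 0.8507, 0.4372, 0.4372, 0.3097, 0.3097, 0.0043.
ρ = 0.8507; 0.8507 < 1 ⇒ converges.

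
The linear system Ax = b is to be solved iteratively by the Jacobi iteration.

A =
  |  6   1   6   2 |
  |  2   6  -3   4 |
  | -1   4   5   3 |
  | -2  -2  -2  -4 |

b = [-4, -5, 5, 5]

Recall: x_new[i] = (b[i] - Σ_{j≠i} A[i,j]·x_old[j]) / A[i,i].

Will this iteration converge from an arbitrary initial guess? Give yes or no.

no

Write A = D+L+U with D = diag(6, 6, 5, -4).
Jacobi T = -D⁻¹(L+U): T[1,3] = -(4)/(6) = -0.6667; T[1,1] = 0.
  T[0,:] = [+0.0000 -0.1667 -1.0000 -0.3333]
  T[1,:] = [-0.3333 +0.0000 +0.5000 -0.6667]
  T[2,:] = [+0.2000 -0.8000 +0.0000 -0.6000]
  T[3,:] = [-0.5000 -0.5000 -0.5000 +0.0000]
moduli |λ_i(T)| = 1.1482, 0.8568, 0.8568, 0.6030.
ρ(T) = max|λ| = 1.1482; 1.1482 > 1: divergent.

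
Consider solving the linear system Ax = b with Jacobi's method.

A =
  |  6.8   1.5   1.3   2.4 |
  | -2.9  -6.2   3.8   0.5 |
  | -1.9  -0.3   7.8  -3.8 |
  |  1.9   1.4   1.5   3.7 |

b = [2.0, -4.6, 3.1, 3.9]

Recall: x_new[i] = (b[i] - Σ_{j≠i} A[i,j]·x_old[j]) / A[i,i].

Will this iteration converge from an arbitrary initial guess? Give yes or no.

yes

Split A = D + L + U, D = diag(6.8, -6.2, 7.8, 3.7).
Jacobi: T = -D⁻¹(L+U), T[2,1] = -(-0.3)/(7.8) = +0.0385; T[2,2] = 0.
  T[0,:] = [+0.0000, -0.2206, -0.1912, -0.3529]
  T[1,:] = [-0.4677, +0.0000, +0.6129, +0.0806]
  T[2,:] = [+0.2436, +0.0385, +0.0000, +0.4872]
  T[3,:] = [-0.5135, -0.3784, -0.4054, +0.0000]
|roots of det(T-λI)|: 0.6035, 0.4922, 0.4922, 0.3519.
ρ = 0.6035; 0.6035 < 1 ⇒ converges.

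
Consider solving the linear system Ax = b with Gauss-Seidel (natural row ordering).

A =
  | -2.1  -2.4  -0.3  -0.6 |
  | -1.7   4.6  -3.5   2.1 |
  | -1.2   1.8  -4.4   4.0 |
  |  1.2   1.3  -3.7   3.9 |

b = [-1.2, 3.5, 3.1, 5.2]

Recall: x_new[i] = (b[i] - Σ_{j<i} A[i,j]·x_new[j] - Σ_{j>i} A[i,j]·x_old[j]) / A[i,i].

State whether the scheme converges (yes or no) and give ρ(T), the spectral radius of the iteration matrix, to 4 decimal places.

no, ρ = 1.1461

Let D = diag(-2.1, 4.6, -4.4, 3.9); L, U the strict triangles.
T_GS = -(D+L)⁻¹U: row 0 first, T[0,1] = -(-2.4)/(-2.1) = -1.1429; later rows by forward substitution.
  T[0,:] = [+0.0000, -1.1429, -0.1429, -0.2857]
  T[1,:] = [+0.0000, -0.4224, +0.7081, -0.5621]
  T[2,:] = [+0.0000, +0.1389, +0.3286, +0.7571]
  T[3,:] = [+0.0000, +0.6242, +0.1197, +0.9935]
|λ(T)| sorted: 1.1461, 0.4607, 0.4607, 0.0000.
ρ = 1.1461; 1.1461 > 1, so it fails to converge.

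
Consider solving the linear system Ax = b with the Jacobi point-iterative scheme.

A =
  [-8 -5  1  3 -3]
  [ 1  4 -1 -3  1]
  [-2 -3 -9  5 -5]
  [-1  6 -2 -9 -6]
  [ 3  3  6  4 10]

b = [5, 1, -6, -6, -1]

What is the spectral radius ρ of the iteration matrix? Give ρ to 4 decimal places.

Split A = D + L + U, D = diag(-8, 4, -9, -9, 10).
Jacobi T = -D⁻¹(L+U): T[0,3] = -(3)/(-8) = +0.3750; T[0,0] = 0.
  T[0,:] = [+0.0000, -0.6250, +0.1250, +0.3750, -0.3750]
  T[1,:] = [-0.2500, +0.0000, +0.2500, +0.7500, -0.2500]
  T[2,:] = [-0.2222, -0.3333, +0.0000, +0.5556, -0.5556]
  T[3,:] = [-0.1111, +0.6667, -0.2222, +0.0000, -0.6667]
  T[4,:] = [-0.3000, -0.3000, -0.6000, -0.4000, +0.0000]
|roots of det(T-λI)|: 1.1448, 0.9094, 0.9094, 0.4438, 0.0134.
spectral radius ρ = 1.1448; 1.1448 > 1 ⇒ diverges.

1.1448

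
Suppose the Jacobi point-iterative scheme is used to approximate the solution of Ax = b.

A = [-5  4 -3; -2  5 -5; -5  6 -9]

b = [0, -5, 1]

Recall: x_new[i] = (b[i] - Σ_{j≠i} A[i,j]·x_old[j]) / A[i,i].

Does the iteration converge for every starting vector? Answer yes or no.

Let D = diag(-5, 5, -9); L, U the strict triangles.
T_J = -D⁻¹(L+U): T[0,2] = -(-3)/(-5) = -0.6000; T[0,0] = 0.
  T[0,:] = [+0.0000, +0.8000, -0.6000]
  T[1,:] = [+0.4000, +0.0000, +1.0000]
  T[2,:] = [-0.5556, +0.6667, +0.0000]
moduli |λ_i(T)| = 1.3319, 0.6737, 0.6737.
ρ = 1.3319; 1.3319 > 1, so it fails to converge.

no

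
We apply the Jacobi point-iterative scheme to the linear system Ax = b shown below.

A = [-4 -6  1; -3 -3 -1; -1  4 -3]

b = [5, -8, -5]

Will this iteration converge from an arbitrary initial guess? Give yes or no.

Let D = diag(-4, -3, -3); L, U the strict triangles.
Jacobi T = -D⁻¹(L+U): T[2,0] = -(-1)/(-3) = -0.3333; T[2,2] = 0.
  T[0,:] = [+0.0000, -1.5000, +0.2500]
  T[1,:] = [-1.0000, +0.0000, -0.3333]
  T[2,:] = [-0.3333, +1.3333, +0.0000]
eigenvalue magnitudes: 1.1813, 0.6506, 0.6506.
ρ(T) = max|λ| = 1.1813; 1.1813 > 1 ⇒ diverges.

no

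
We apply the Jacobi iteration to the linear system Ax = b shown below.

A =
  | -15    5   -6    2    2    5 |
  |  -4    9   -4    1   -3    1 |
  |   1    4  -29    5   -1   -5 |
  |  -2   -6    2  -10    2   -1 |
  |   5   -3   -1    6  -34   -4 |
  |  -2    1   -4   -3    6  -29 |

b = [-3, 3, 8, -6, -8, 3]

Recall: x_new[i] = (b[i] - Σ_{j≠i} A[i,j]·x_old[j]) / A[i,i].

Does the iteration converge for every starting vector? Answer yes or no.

Write A = D+L+U with D = diag(-15, 9, -29, -10, -34, -29).
Jacobi T = -D⁻¹(L+U): T[5,2] = -(-4)/(-29) = -0.1379; T[5,5] = 0.
  T[0,:] = [+0.0000  +0.3333  -0.4000  +0.1333  +0.1333  +0.3333]
  T[1,:] = [+0.4444  +0.0000  +0.4444  -0.1111  +0.3333  -0.1111]
  T[2,:] = [+0.0345  +0.1379  +0.0000  +0.1724  -0.0345  -0.1724]
  T[3,:] = [-0.2000  -0.6000  +0.2000  +0.0000  +0.2000  -0.1000]
  T[4,:] = [+0.1471  -0.0882  -0.0294  +0.1765  +0.0000  -0.1176]
  T[5,:] = [-0.0690  +0.0345  -0.1379  -0.1034  +0.2069  +0.0000]
|roots of det(T-λI)|: 0.6226, 0.4313, 0.4313, 0.2868, 0.2490, 0.2490.
ρ = 0.6226; 0.6226 < 1 ⇒ converges.

yes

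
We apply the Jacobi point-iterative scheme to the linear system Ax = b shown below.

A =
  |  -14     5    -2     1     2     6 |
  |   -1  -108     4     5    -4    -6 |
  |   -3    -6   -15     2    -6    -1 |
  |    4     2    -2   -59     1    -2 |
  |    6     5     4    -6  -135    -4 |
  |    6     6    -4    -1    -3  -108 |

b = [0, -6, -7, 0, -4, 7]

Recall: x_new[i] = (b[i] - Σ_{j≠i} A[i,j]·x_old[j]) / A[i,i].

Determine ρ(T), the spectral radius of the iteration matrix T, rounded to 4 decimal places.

Let D = diag(-14, -108, -15, -59, -135, -108); L, U the strict triangles.
T_J = -D⁻¹(L+U): T[2,5] = -(-1)/(-15) = -0.0667; T[2,2] = 0.
  T[0,:] = [+0.0000, +0.3571, -0.1429, +0.0714, +0.1429, +0.4286]
  T[1,:] = [-0.0093, +0.0000, +0.0370, +0.0463, -0.0370, -0.0556]
  T[2,:] = [-0.2000, -0.4000, +0.0000, +0.1333, -0.4000, -0.0667]
  T[3,:] = [+0.0678, +0.0339, -0.0339, +0.0000, +0.0169, -0.0339]
  T[4,:] = [+0.0444, +0.0370, +0.0296, -0.0444, +0.0000, -0.0296]
  T[5,:] = [+0.0556, +0.0556, -0.0370, -0.0093, -0.0278, +0.0000]
|eigenvalues of T|: 0.2264, 0.1878, 0.1126, 0.1126, 0.0439, 0.0439.
ρ(T) = max|λ| = 0.2264; 0.2264 < 1: convergent.

0.2264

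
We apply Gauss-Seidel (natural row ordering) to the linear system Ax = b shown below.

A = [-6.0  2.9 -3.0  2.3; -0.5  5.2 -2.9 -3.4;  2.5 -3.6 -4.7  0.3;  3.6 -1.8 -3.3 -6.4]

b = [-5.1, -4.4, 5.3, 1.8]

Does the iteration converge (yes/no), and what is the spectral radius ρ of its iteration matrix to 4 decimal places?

yes, ρ = 0.8603

A = D + L + U where D = diag(-6, 5.2, -4.7, -6.4).
Gauss-Seidel: T = -(D+L)⁻¹U, row 0 first, T[0,2] = -(-3)/(-6) = -0.5000; later rows by forward substitution.
  T[0,:] = [+0.0000, +0.4833, -0.5000, +0.3833]
  T[1,:] = [+0.0000, +0.0465, +0.5096, +0.6907]
  T[2,:] = [+0.0000, +0.2215, -0.6563, -0.2613]
  T[3,:] = [+0.0000, +0.1446, -0.0862, +0.1561]
|eigenvalues of T|: 0.8603, 0.4325, 0.0260, 0.0000.
ρ = 0.8603; 0.8603 < 1: convergent.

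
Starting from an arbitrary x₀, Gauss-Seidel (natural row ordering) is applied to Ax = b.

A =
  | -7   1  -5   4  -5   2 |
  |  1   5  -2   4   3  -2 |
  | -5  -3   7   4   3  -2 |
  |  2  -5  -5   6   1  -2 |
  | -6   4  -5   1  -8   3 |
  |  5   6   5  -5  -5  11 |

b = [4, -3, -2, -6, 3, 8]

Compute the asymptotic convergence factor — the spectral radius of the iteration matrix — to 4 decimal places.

Let D = diag(-7, 5, 7, 6, -8, 11); L, U the strict triangles.
Gauss-Seidel: T = -(D+L)⁻¹U, row 0 first, T[0,3] = -(4)/(-7) = +0.5714; later rows by forward substitution.
  T[0,:] = [+0.0000  +0.1429  -0.7143  +0.5714  -0.7143  +0.2857]
  T[1,:] = [+0.0000  -0.0286  +0.5429  -0.9143  -0.4571  +0.3429]
  T[2,:] = [+0.0000  +0.0898  -0.2776  -0.5551  -1.1347  +0.6367]
  T[3,:] = [+0.0000  +0.0034  +0.4592  -1.4150  -1.2551  +1.0544]
  T[4,:] = [+0.0000  -0.1771  +1.0380  -0.7156  +0.8594  +0.0660]
  T[5,:] = [+0.0000  -0.1691  +0.8353  -0.4772  +0.9099  -0.0970]
|roots of det(T-λI)|: 1.2421, 0.6511, 0.3104, 0.0959, 0.0386, 0.0000.
ρ = 1.2421; 1.2421 > 1 ⇒ diverges.

1.2421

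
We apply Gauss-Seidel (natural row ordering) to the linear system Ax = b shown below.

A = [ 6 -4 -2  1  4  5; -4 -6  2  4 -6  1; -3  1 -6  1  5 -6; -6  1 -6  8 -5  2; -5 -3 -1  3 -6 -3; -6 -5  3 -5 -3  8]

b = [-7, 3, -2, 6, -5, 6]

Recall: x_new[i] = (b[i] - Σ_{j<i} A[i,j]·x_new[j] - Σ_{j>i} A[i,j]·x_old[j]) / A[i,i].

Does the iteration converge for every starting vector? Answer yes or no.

no

Split A = D + L + U, D = diag(6, -6, -6, 8, -6, 8).
GS T = -(D+L)⁻¹U: row 0 first, T[0,3] = -(1)/(6) = -0.1667; later rows by forward substitution.
  T[0,:] = [+0.0000  +0.6667  +0.3333  -0.1667  -0.6667  -0.8333]
  T[1,:] = [+0.0000  -0.4444  +0.1111  +0.7778  -0.5556  +0.7222]
  T[2,:] = [+0.0000  -0.4074  -0.1481  +0.3796  +1.0741  -0.4630]
  T[3,:] = [+0.0000  +0.2500  +0.1250  +0.0625  +1.0000  -1.3125]
  T[4,:] = [+0.0000  -0.1404  -0.2461  -0.2820  +1.1543  -0.7458]
  T[5,:] = [+0.0000  +0.4786  +0.3608  +0.1521  -0.1921  -1.1000]
eigenvalue magnitudes: 1.6244, 1.0401, 1.0401, 0.2225, 0.0222, 0.0000.
ρ(T) = max|λ| = 1.6244; 1.6244 > 1: divergent.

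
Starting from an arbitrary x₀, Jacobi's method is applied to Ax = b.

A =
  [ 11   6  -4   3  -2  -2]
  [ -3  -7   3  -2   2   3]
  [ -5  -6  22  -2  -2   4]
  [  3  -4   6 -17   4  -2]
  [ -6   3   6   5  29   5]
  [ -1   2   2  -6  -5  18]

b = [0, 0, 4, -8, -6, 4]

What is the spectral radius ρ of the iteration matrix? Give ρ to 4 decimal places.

Write A = D+L+U with D = diag(11, -7, 22, -17, 29, 18).
Jacobi T = -D⁻¹(L+U): T[3,5] = -(-2)/(-17) = -0.1176; T[3,3] = 0.
  T[0,:] = [+0.0000 -0.5455 +0.3636 -0.2727 +0.1818 +0.1818]
  T[1,:] = [-0.4286 +0.0000 +0.4286 -0.2857 +0.2857 +0.4286]
  T[2,:] = [+0.2273 +0.2727 +0.0000 +0.0909 +0.0909 -0.1818]
  T[3,:] = [+0.1765 -0.2353 +0.3529 +0.0000 +0.2353 -0.1176]
  T[4,:] = [+0.2069 -0.1034 -0.2069 -0.1724 +0.0000 -0.1724]
  T[5,:] = [+0.0556 -0.1111 -0.1111 +0.3333 +0.2778 +0.0000]
moduli |λ_i(T)| = 0.8878, 0.3784, 0.3784, 0.2991, 0.2363, 0.2363.
ρ(T) = max|λ| = 0.8878; 0.8878 < 1, so it converges for any x₀.

0.8878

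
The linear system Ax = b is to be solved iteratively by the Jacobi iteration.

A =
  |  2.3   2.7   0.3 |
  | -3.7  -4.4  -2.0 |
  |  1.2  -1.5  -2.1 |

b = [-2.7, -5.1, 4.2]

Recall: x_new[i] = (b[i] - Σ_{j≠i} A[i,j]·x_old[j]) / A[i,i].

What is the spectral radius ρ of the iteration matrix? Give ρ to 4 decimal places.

Split A = D + L + U, D = diag(2.3, -4.4, -2.1).
T_J = -D⁻¹(L+U): T[0,1] = -(2.7)/(2.3) = -1.1739; T[0,0] = 0.
  T[0,:] = [+0.0000  -1.1739  -0.1304]
  T[1,:] = [-0.8409  +0.0000  -0.4545]
  T[2,:] = [+0.5714  -0.7143  +0.0000]
eigenvalue magnitudes: 1.1946, 1.0060, 0.1885.
ρ = 1.1946; 1.1946 > 1, so it fails to converge.

1.1946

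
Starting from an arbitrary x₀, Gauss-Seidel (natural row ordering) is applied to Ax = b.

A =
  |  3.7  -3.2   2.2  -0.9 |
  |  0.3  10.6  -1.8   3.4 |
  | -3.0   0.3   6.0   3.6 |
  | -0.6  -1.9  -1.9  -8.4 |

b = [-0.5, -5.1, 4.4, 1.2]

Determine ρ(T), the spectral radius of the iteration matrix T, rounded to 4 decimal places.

0.4573

Diagonal D = diag(3.7, 10.6, 6, -8.4); L, U strict lower/upper.
GS T = -(D+L)⁻¹U: row 0 first, T[0,3] = -(-0.9)/(3.7) = +0.2432; later rows by forward substitution.
  T[0,:] = [+0.0000, +0.8649, -0.5946, +0.2432]
  T[1,:] = [+0.0000, -0.0245, +0.1866, -0.3276]
  T[2,:] = [+0.0000, +0.4337, -0.3066, -0.4620]
  T[3,:] = [+0.0000, -0.1543, +0.0696, +0.1612]
eigenvalue magnitudes: 0.4573, 0.3293, 0.0418, 0.0000.
ρ(T) = max|λ| = 0.4573; 0.4573 < 1: convergent.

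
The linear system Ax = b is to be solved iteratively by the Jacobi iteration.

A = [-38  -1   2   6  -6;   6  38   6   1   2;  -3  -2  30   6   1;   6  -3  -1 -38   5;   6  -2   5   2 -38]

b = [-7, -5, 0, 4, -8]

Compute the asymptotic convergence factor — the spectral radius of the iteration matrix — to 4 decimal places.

0.2337

Split A = D + L + U, D = diag(-38, 38, 30, -38, -38).
Jacobi: T = -D⁻¹(L+U), T[2,1] = -(-2)/(30) = +0.0667; T[2,2] = 0.
  T[0,:] = [+0.0000 -0.0263 +0.0526 +0.1579 -0.1579]
  T[1,:] = [-0.1579 +0.0000 -0.1579 -0.0263 -0.0526]
  T[2,:] = [+0.1000 +0.0667 +0.0000 -0.2000 -0.0333]
  T[3,:] = [+0.1579 -0.0789 -0.0263 +0.0000 +0.1316]
  T[4,:] = [+0.1579 -0.0526 +0.1316 +0.0526 +0.0000]
|roots of det(T-λI)|: 0.2337, 0.1898, 0.1898, 0.1291, 0.0436.
ρ = 0.2337; 0.2337 < 1, so it converges for any x₀.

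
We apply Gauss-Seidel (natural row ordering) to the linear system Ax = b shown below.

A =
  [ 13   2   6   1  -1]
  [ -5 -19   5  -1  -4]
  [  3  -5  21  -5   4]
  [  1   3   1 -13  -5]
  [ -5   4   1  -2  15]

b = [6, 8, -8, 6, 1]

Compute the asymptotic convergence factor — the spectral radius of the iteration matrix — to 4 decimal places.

0.5416

Write A = D+L+U with D = diag(13, -19, 21, -13, 15).
Gauss-Seidel: T = -(D+L)⁻¹U, row 0 first, T[0,3] = -(1)/(13) = -0.0769; later rows by forward substitution.
  T[0,:] = [+0.0000, -0.1538, -0.4615, -0.0769, +0.0769]
  T[1,:] = [+0.0000, +0.0405, +0.3846, -0.0324, -0.2308]
  T[2,:] = [+0.0000, +0.0316, +0.1575, +0.2414, -0.2564]
  T[3,:] = [+0.0000, -0.0001, +0.0654, +0.0052, -0.4517]
  T[4,:] = [+0.0000, -0.0642, -0.2582, -0.0324, +0.0440]
moduli |λ_i(T)| = 0.5416, 0.1954, 0.1954, 0.0598, 0.0000.
spectral radius ρ = 0.5416; 0.5416 < 1 ⇒ converges.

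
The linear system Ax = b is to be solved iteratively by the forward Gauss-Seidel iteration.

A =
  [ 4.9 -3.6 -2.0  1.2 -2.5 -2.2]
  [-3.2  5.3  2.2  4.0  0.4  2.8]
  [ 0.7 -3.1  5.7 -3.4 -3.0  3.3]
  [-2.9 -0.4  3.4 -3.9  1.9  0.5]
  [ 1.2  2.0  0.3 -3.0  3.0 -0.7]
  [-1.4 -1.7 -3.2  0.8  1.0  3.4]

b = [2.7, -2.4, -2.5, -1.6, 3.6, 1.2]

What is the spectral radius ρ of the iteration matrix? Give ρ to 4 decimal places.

A = D + L + U where D = diag(4.9, 5.3, 5.7, -3.9, 3, 3.4).
GS T = -(D+L)⁻¹U: row 0 first, T[0,3] = -(1.2)/(4.9) = -0.2449; later rows by forward substitution.
  T[0,:] = [+0.0000 +0.7347 +0.4082 -0.2449 +0.5102 +0.4490]
  T[1,:] = [+0.0000 +0.4436 -0.1687 -0.9026 +0.2326 -0.2572]
  T[2,:] = [+0.0000 +0.1510 -0.1419 +0.1357 +0.5901 -0.7740]
  T[3,:] = [+0.0000 -0.4601 -0.4099 +0.3930 +0.5984 -0.8540]
  T[4,:] = [+0.0000 -1.0649 -0.4465 +1.0791 +0.1803 -0.5514]
  T[5,:] = [+0.0000 +1.0879 +0.1780 -0.8343 +0.6880 -0.3091]
eigenvalue magnitudes: 1.4447, 0.8956, 0.8956, 0.0862, 0.0853, 0.0000.
ρ(T) = max|λ| = 1.4447; 1.4447 > 1: divergent.

1.4447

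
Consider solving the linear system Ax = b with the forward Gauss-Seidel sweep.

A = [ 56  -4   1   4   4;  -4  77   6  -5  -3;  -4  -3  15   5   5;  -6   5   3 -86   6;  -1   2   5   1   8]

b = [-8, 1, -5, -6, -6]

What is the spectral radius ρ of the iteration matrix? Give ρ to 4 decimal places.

Write A = D+L+U with D = diag(56, 77, 15, -86, 8).
T_GS = -(D+L)⁻¹U: row 0 first, T[0,3] = -(4)/(56) = -0.0714; later rows by forward substitution.
  T[0,:] = [+0.0000 +0.0714 -0.0179 -0.0714 -0.0714]
  T[1,:] = [+0.0000 +0.0037 -0.0788 +0.0612 +0.0353]
  T[2,:] = [+0.0000 +0.0198 -0.0205 -0.3401 -0.3453]
  T[3,:] = [+0.0000 -0.0041 -0.0041 -0.0033 +0.0648]
  T[4,:] = [+0.0000 -0.0039 +0.0308 +0.1888 +0.1900]
|λ(T)| sorted: 0.1873, 0.0637, 0.0368, 0.0368, 0.0000.
spectral radius ρ = 0.1873; 0.1873 < 1, so it converges for any x₀.

0.1873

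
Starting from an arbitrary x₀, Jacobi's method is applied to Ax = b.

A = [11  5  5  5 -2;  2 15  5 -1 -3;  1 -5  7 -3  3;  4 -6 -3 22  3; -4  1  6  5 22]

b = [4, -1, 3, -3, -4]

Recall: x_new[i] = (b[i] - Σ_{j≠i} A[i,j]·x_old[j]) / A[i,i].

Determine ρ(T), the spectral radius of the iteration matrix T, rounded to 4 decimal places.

A = D + L + U where D = diag(11, 15, 7, 22, 22).
Jacobi T = -D⁻¹(L+U): T[0,1] = -(5)/(11) = -0.4545; T[0,0] = 0.
  T[0,:] = [+0.0000  -0.4545  -0.4545  -0.4545  +0.1818]
  T[1,:] = [-0.1333  +0.0000  -0.3333  +0.0667  +0.2000]
  T[2,:] = [-0.1429  +0.7143  +0.0000  +0.4286  -0.4286]
  T[3,:] = [-0.1818  +0.2727  +0.1364  +0.0000  -0.1364]
  T[4,:] = [+0.1818  -0.0455  -0.2727  -0.2273  +0.0000]
|eigenvalues of T|: 0.5124, 0.3852, 0.3852, 0.3037, 0.2561.
ρ = 0.5124; 0.5124 < 1 ⇒ converges.

0.5124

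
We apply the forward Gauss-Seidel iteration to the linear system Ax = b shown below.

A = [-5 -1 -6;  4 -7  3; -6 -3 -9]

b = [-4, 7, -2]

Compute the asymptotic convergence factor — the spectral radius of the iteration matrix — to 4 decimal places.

0.8395

A = D + L + U where D = diag(-5, -7, -9).
Gauss-Seidel: T = -(D+L)⁻¹U, row 0 first, T[0,1] = -(-1)/(-5) = -0.2000; later rows by forward substitution.
  T[0,:] = [+0.0000 -0.2000 -1.2000]
  T[1,:] = [+0.0000 -0.1143 -0.2571]
  T[2,:] = [+0.0000 +0.1714 +0.8857]
|λ(T)| sorted: 0.8395, 0.0681, 0.0000.
ρ = 0.8395; 0.8395 < 1 ⇒ converges.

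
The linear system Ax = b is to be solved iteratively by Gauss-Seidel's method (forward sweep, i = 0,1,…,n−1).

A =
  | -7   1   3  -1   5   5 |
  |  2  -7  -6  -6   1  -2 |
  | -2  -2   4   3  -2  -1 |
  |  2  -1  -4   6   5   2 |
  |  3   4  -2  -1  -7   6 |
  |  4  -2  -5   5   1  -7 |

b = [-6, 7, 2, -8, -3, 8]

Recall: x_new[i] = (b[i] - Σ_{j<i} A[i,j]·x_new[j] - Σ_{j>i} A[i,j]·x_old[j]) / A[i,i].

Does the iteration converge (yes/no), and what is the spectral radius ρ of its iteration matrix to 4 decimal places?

no, ρ = 1.2937

Split A = D + L + U, D = diag(-7, -7, 4, 6, -7, -7).
Gauss-Seidel: T = -(D+L)⁻¹U, row 0 first, T[0,3] = -(-1)/(-7) = -0.1429; later rows by forward substitution.
  T[0,:] = [+0.0000 +0.1429 +0.4286 -0.1429 +0.7143 +0.7143]
  T[1,:] = [+0.0000 +0.0408 -0.7347 -0.8980 +0.3469 -0.0816]
  T[2,:] = [+0.0000 +0.0918 -0.1531 -1.2704 +1.0306 +0.5663]
  T[3,:] = [+0.0000 +0.0204 -0.3673 -0.9490 -0.3265 -0.2075]
  T[4,:] = [+0.0000 +0.0554 -0.1399 -0.0758 +0.2566 +0.9845]
  T[5,:] = [+0.0000 +0.0269 +0.2818 +0.3937 -0.6237 +0.0194]
|roots of det(T-λI)|: 1.2937, 0.8180, 0.8180, 0.3536, 0.1225, 0.0000.
ρ = 1.2937; 1.2937 > 1, so it fails to converge.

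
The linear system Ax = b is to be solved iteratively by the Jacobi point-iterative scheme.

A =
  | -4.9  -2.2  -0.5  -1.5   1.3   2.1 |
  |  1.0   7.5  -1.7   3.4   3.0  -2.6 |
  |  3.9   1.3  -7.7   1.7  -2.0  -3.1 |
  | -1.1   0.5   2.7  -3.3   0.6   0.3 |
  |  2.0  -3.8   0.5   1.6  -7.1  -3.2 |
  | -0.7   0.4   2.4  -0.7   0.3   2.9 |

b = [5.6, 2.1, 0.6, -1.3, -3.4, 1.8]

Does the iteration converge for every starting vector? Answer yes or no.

no

Split A = D + L + U, D = diag(-4.9, 7.5, -7.7, -3.3, -7.1, 2.9).
Jacobi T = -D⁻¹(L+U): T[0,5] = -(2.1)/(-4.9) = +0.4286; T[0,0] = 0.
  T[0,:] = [+0.0000, -0.4490, -0.1020, -0.3061, +0.2653, +0.4286]
  T[1,:] = [-0.1333, +0.0000, +0.2267, -0.4533, -0.4000, +0.3467]
  T[2,:] = [+0.5065, +0.1688, +0.0000, +0.2208, -0.2597, -0.4026]
  T[3,:] = [-0.3333, +0.1515, +0.8182, +0.0000, +0.1818, +0.0909]
  T[4,:] = [+0.2817, -0.5352, +0.0704, +0.2254, +0.0000, -0.4507]
  T[5,:] = [+0.2414, -0.1379, -0.8276, +0.2414, -0.1034, +0.0000]
eigenvalue magnitudes: 1.2253, 0.6894, 0.6894, 0.5827, 0.4662, 0.1444.
ρ(T) = max|λ| = 1.2253; 1.2253 > 1 ⇒ diverges.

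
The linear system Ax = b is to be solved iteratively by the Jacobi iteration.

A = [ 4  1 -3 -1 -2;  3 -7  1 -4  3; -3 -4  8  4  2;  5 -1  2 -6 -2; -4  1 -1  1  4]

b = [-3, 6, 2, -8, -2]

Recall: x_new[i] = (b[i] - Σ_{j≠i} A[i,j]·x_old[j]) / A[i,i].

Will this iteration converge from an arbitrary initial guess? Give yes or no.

Write A = D+L+U with D = diag(4, -7, 8, -6, 4).
T_J = -D⁻¹(L+U): T[0,3] = -(-1)/(4) = +0.2500; T[0,0] = 0.
  T[0,:] = [+0.0000  -0.2500  +0.7500  +0.2500  +0.5000]
  T[1,:] = [+0.4286  +0.0000  +0.1429  -0.5714  +0.4286]
  T[2,:] = [+0.3750  +0.5000  +0.0000  -0.5000  -0.2500]
  T[3,:] = [+0.8333  -0.1667  +0.3333  +0.0000  -0.3333]
  T[4,:] = [+1.0000  -0.2500  +0.2500  -0.2500  +0.0000]
eigenvalue magnitudes: 1.1580, 0.6839, 0.5306, 0.5306, 0.1051.
ρ(T) = max|λ| = 1.1580; 1.1580 > 1 ⇒ diverges.

no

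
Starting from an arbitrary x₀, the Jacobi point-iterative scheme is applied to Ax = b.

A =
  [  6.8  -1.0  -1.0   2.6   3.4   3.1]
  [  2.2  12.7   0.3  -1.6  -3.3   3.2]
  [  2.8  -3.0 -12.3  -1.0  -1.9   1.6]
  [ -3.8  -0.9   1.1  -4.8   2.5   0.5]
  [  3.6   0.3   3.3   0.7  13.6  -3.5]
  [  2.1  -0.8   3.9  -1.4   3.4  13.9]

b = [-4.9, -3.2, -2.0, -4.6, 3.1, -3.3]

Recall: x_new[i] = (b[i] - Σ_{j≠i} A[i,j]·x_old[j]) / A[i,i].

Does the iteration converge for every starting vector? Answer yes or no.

Write A = D+L+U with D = diag(6.8, 12.7, -12.3, -4.8, 13.6, 13.9).
Jacobi: T = -D⁻¹(L+U), T[5,3] = -(-1.4)/(13.9) = +0.1007; T[5,5] = 0.
  T[0,:] = [+0.0000 +0.1471 +0.1471 -0.3824 -0.5000 -0.4559]
  T[1,:] = [-0.1732 +0.0000 -0.0236 +0.1260 +0.2598 -0.2520]
  T[2,:] = [+0.2276 -0.2439 +0.0000 -0.0813 -0.1545 +0.1301]
  T[3,:] = [-0.7917 -0.1875 +0.2292 +0.0000 +0.5208 +0.1042]
  T[4,:] = [-0.2647 -0.0221 -0.2426 -0.0515 +0.0000 +0.2574]
  T[5,:] = [-0.1511 +0.0576 -0.2806 +0.1007 -0.2446 +0.0000]
eigenvalue magnitudes: 0.8406, 0.6459, 0.4829, 0.4829, 0.2108, 0.1691.
ρ = 0.8406; 0.8406 < 1 ⇒ converges.

yes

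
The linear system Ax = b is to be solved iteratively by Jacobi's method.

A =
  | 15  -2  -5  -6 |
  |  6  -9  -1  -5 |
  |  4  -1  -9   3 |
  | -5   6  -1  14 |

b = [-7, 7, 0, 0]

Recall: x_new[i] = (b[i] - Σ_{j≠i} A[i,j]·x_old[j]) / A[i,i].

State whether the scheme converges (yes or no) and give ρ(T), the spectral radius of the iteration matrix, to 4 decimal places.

Let D = diag(15, -9, -9, 14); L, U the strict triangles.
Jacobi: T = -D⁻¹(L+U), T[0,3] = -(-6)/(15) = +0.4000; T[0,0] = 0.
  T[0,:] = [+0.0000  +0.1333  +0.3333  +0.4000]
  T[1,:] = [+0.6667  +0.0000  -0.1111  -0.5556]
  T[2,:] = [+0.4444  -0.1111  +0.0000  +0.3333]
  T[3,:] = [+0.3571  -0.4286  +0.0714  +0.0000]
moduli |λ_i(T)| = 0.8274, 0.5459, 0.5459, 0.2486.
ρ = 0.8274; 0.8274 < 1: convergent.

yes, ρ = 0.8274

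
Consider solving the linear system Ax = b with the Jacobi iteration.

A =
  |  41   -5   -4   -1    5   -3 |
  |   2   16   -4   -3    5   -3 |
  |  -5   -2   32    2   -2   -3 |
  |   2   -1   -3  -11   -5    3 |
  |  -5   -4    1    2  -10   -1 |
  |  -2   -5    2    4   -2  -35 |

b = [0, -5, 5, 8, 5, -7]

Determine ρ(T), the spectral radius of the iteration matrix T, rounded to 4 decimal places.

0.4654

Let D = diag(41, 16, 32, -11, -10, -35); L, U the strict triangles.
Jacobi T = -D⁻¹(L+U): T[4,3] = -(2)/(-10) = +0.2000; T[4,4] = 0.
  T[0,:] = [+0.0000 +0.1220 +0.0976 +0.0244 -0.1220 +0.0732]
  T[1,:] = [-0.1250 +0.0000 +0.2500 +0.1875 -0.3125 +0.1875]
  T[2,:] = [+0.1562 +0.0625 +0.0000 -0.0625 +0.0625 +0.0938]
  T[3,:] = [+0.1818 -0.0909 -0.2727 +0.0000 -0.4545 +0.2727]
  T[4,:] = [-0.5000 -0.4000 +0.1000 +0.2000 +0.0000 -0.1000]
  T[5,:] = [-0.0571 -0.1429 +0.0571 +0.1143 -0.0571 +0.0000]
eigenvalue magnitudes: 0.4654, 0.2462, 0.2462, 0.1059, 0.1059, 0.0010.
ρ = 0.4654; 0.4654 < 1: convergent.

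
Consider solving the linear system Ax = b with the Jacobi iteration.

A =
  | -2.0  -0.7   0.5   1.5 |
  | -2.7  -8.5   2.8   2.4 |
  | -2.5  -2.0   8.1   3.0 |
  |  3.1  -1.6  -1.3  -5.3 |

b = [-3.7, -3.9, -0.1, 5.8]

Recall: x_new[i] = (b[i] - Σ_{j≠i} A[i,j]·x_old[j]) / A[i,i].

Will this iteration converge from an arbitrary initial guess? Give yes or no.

yes

A = D + L + U where D = diag(-2, -8.5, 8.1, -5.3).
Jacobi: T = -D⁻¹(L+U), T[0,2] = -(0.5)/(-2) = +0.2500; T[0,0] = 0.
  T[0,:] = [+0.0000  -0.3500  +0.2500  +0.7500]
  T[1,:] = [-0.3176  +0.0000  +0.3294  +0.2824]
  T[2,:] = [+0.3086  +0.2469  +0.0000  -0.3704]
  T[3,:] = [+0.5849  -0.3019  -0.2453  +0.0000]
|λ(T)| sorted: 0.9173, 0.7060, 0.2868, 0.0755.
ρ(T) = max|λ| = 0.9173; 0.9173 < 1 ⇒ converges.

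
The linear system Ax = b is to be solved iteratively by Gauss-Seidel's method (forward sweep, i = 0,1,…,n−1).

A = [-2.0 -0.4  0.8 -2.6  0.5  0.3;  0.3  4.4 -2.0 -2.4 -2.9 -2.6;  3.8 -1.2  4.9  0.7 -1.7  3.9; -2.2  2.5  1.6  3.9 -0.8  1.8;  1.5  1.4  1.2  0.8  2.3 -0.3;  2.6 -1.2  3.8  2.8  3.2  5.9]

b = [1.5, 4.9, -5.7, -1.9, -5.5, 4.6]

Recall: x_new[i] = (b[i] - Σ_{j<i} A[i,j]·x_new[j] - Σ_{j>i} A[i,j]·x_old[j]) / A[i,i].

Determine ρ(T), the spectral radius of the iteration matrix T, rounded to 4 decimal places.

1.4090

Let D = diag(-2, 4.4, 4.9, 3.9, 2.3, 5.9); L, U the strict triangles.
T_GS = -(D+L)⁻¹U: row 0 first, T[0,4] = -(0.5)/(-2) = +0.2500; later rows by forward substitution.
  T[0,:] = [+0.0000, -0.2000, +0.4000, -1.3000, +0.2500, +0.1500]
  T[1,:] = [+0.0000, +0.0136, +0.4273, +0.6341, +0.6420, +0.5807]
  T[2,:] = [+0.0000, +0.1584, -0.2056, +1.0206, +0.3103, -0.7700]
  T[3,:] = [+0.0000, -0.1866, +0.0361, -1.5585, -0.1927, -0.4332]
  T[4,:] = [+0.0000, +0.1044, -0.4262, +0.4715, -0.6487, +0.2316]
  T[5,:] = [+0.0000, +0.0208, +0.2571, +0.5284, +0.2639, +0.6280]
|λ(T)| sorted: 1.4090, 0.5070, 0.1197, 0.1197, 0.0150, 0.0000.
ρ(T) = max|λ| = 1.4090; 1.4090 > 1, so it fails to converge.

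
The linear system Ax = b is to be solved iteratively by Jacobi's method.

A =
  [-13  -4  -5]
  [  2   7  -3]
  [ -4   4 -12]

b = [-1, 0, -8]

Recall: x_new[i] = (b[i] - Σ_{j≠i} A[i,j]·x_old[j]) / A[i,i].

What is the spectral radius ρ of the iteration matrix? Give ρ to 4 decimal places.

0.6898

Let D = diag(-13, 7, -12); L, U the strict triangles.
T_J = -D⁻¹(L+U): T[1,2] = -(-3)/(7) = +0.4286; T[1,1] = 0.
  T[0,:] = [+0.0000 -0.3077 -0.3846]
  T[1,:] = [-0.2857 +0.0000 +0.4286]
  T[2,:] = [-0.3333 +0.3333 +0.0000]
eigenvalue magnitudes: 0.6898, 0.3910, 0.2988.
ρ(T) = max|λ| = 0.6898; 0.6898 < 1, so it converges for any x₀.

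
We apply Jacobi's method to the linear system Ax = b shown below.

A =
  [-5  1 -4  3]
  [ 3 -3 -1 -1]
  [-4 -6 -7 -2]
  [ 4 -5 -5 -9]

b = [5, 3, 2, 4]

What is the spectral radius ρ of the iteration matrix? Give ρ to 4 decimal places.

1.3288

Let D = diag(-5, -3, -7, -9); L, U the strict triangles.
Jacobi T = -D⁻¹(L+U): T[1,2] = -(-1)/(-3) = -0.3333; T[1,1] = 0.
  T[0,:] = [+0.0000 +0.2000 -0.8000 +0.6000]
  T[1,:] = [+1.0000 +0.0000 -0.3333 -0.3333]
  T[2,:] = [-0.5714 -0.8571 +0.0000 -0.2857]
  T[3,:] = [+0.4444 -0.5556 -0.5556 +0.0000]
|roots of det(T-λI)|: 1.3288, 0.8873, 0.6985, 0.2570.
ρ(T) = max|λ| = 1.3288; 1.3288 > 1, so it fails to converge.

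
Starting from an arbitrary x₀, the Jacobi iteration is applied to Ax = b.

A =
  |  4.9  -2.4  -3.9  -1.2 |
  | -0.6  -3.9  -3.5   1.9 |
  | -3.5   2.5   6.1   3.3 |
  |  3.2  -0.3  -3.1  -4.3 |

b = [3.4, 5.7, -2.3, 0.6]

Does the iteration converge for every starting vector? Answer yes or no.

no

Write A = D+L+U with D = diag(4.9, -3.9, 6.1, -4.3).
Jacobi T = -D⁻¹(L+U): T[0,2] = -(-3.9)/(4.9) = +0.7959; T[0,0] = 0.
  T[0,:] = [+0.0000, +0.4898, +0.7959, +0.2449]
  T[1,:] = [-0.1538, +0.0000, -0.8974, +0.4872]
  T[2,:] = [+0.5738, -0.4098, +0.0000, -0.5410]
  T[3,:] = [+0.7442, -0.0698, -0.7209, +0.0000]
|λ(T)| sorted: 1.2300, 0.9175, 0.4488, 0.1364.
ρ(T) = max|λ| = 1.2300; 1.2300 > 1 ⇒ diverges.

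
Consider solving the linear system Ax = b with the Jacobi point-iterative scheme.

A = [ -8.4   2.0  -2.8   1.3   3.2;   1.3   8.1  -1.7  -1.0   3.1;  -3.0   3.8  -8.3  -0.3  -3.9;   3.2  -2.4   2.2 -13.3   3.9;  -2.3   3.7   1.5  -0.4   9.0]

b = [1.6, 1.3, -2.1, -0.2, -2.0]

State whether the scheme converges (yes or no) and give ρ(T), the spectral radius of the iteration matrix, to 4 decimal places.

Split A = D + L + U, D = diag(-8.4, 8.1, -8.3, -13.3, 9).
Jacobi T = -D⁻¹(L+U): T[4,0] = -(-2.3)/(9) = +0.2556; T[4,4] = 0.
  T[0,:] = [+0.0000  +0.2381  -0.3333  +0.1548  +0.3810]
  T[1,:] = [-0.1605  +0.0000  +0.2099  +0.1235  -0.3827]
  T[2,:] = [-0.3614  +0.4578  +0.0000  -0.0361  -0.4699]
  T[3,:] = [+0.2406  -0.1805  +0.1654  +0.0000  +0.2932]
  T[4,:] = [+0.2556  -0.4111  -0.1667  +0.0444  +0.0000]
eigenvalue magnitudes: 0.8457, 0.4515, 0.3061, 0.2025, 0.1144.
ρ(T) = max|λ| = 0.8457; 0.8457 < 1, so it converges for any x₀.

yes, ρ = 0.8457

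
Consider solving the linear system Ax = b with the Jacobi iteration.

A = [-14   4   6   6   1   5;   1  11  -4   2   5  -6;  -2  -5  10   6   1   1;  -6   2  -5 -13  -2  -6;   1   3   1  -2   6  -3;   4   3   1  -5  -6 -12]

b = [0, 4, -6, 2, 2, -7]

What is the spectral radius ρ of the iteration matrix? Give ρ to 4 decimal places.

1.1259

Diagonal D = diag(-14, 11, 10, -13, 6, -12); L, U strict lower/upper.
Jacobi: T = -D⁻¹(L+U), T[3,0] = -(-6)/(-13) = -0.4615; T[3,3] = 0.
  T[0,:] = [+0.0000, +0.2857, +0.4286, +0.4286, +0.0714, +0.3571]
  T[1,:] = [-0.0909, +0.0000, +0.3636, -0.1818, -0.4545, +0.5455]
  T[2,:] = [+0.2000, +0.5000, +0.0000, -0.6000, -0.1000, -0.1000]
  T[3,:] = [-0.4615, +0.1538, -0.3846, +0.0000, -0.1538, -0.4615]
  T[4,:] = [-0.1667, -0.5000, -0.1667, +0.3333, +0.0000, +0.5000]
  T[5,:] = [+0.3333, +0.2500, +0.0833, -0.4167, -0.5000, +0.0000]
|eigenvalues of T|: 1.1259, 0.7359, 0.5111, 0.5111, 0.3975, 0.3975.
spectral radius ρ = 1.1259; 1.1259 > 1, so it fails to converge.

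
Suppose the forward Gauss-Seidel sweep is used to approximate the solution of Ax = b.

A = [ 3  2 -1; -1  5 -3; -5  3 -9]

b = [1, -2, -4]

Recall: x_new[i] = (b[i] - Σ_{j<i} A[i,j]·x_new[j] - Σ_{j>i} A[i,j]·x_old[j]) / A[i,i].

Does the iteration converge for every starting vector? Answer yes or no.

yes

Let D = diag(3, 5, -9); L, U the strict triangles.
GS T = -(D+L)⁻¹U: row 0 first, T[0,2] = -(-1)/(3) = +0.3333; later rows by forward substitution.
  T[0,:] = [+0.0000 -0.6667 +0.3333]
  T[1,:] = [+0.0000 -0.1333 +0.6667]
  T[2,:] = [+0.0000 +0.3259 +0.0370]
moduli |λ_i(T)| = 0.5220, 0.4257, 0.0000.
ρ = 0.5220; 0.5220 < 1: convergent.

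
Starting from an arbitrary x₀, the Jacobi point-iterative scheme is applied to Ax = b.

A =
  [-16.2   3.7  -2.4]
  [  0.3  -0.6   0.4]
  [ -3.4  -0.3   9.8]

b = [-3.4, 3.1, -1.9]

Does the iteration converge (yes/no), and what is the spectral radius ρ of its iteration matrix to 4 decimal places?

Diagonal D = diag(-16.2, -0.6, 9.8); L, U strict lower/upper.
T_J = -D⁻¹(L+U): T[1,0] = -(0.3)/(-0.6) = +0.5000; T[1,1] = 0.
  T[0,:] = [+0.0000  +0.2284  -0.1481]
  T[1,:] = [+0.5000  +0.0000  +0.6667]
  T[2,:] = [+0.3469  +0.0306  +0.0000]
|λ(T)| sorted: 0.4439, 0.3375, 0.3375.
spectral radius ρ = 0.4439; 0.4439 < 1 ⇒ converges.

yes, ρ = 0.4439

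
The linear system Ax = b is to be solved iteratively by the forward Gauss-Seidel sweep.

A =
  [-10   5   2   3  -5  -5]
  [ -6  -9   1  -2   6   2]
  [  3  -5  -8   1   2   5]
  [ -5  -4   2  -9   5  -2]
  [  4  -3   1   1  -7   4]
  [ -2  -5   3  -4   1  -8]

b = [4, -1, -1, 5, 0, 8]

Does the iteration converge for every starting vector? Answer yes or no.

Let D = diag(-10, -9, -8, -9, -7, -8); L, U the strict triangles.
T_GS = -(D+L)⁻¹U: row 0 first, T[0,2] = -(2)/(-10) = +0.2000; later rows by forward substitution.
  T[0,:] = [+0.0000 +0.5000 +0.2000 +0.3000 -0.5000 -0.5000]
  T[1,:] = [+0.0000 -0.3333 -0.0222 -0.4222 +1.0000 +0.5556]
  T[2,:] = [+0.0000 +0.3958 +0.0889 +0.5014 -0.5625 +0.0903]
  T[3,:] = [+0.0000 -0.0417 -0.0815 +0.1324 +0.2639 -0.1713]
  T[4,:] = [+0.0000 +0.4792 +0.1249 +0.4429 -0.7569 +0.0360]
  T[5,:] = [+0.0000 +0.3125 +0.0536 +0.3661 -0.9375 -0.0982]
|eigenvalues of T|: 1.3830, 0.2447, 0.2447, 0.2253, 0.0295, 0.0000.
ρ = 1.3830; 1.3830 > 1, so it fails to converge.

no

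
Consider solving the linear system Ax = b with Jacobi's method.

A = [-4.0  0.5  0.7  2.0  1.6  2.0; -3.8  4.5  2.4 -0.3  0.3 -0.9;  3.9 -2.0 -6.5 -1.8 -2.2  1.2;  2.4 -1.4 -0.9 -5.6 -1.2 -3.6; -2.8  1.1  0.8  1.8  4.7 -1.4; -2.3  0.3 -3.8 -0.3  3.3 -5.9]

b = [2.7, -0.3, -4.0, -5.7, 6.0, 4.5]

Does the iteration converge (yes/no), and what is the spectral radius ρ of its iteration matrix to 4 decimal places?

no, ρ = 1.2493

Diagonal D = diag(-4, 4.5, -6.5, -5.6, 4.7, -5.9); L, U strict lower/upper.
Jacobi: T = -D⁻¹(L+U), T[2,5] = -(1.2)/(-6.5) = +0.1846; T[2,2] = 0.
  T[0,:] = [+0.0000, +0.1250, +0.1750, +0.5000, +0.4000, +0.5000]
  T[1,:] = [+0.8444, +0.0000, -0.5333, +0.0667, -0.0667, +0.2000]
  T[2,:] = [+0.6000, -0.3077, +0.0000, -0.2769, -0.3385, +0.1846]
  T[3,:] = [+0.4286, -0.2500, -0.1607, +0.0000, -0.2143, -0.6429]
  T[4,:] = [+0.5957, -0.2340, -0.1702, -0.3830, +0.0000, +0.2979]
  T[5,:] = [-0.3898, +0.0508, -0.6441, -0.0508, +0.5593, +0.0000]
|eigenvalues of T|: 1.2493, 0.5928, 0.4525, 0.4525, 0.4388, 0.4388.
spectral radius ρ = 1.2493; 1.2493 > 1: divergent.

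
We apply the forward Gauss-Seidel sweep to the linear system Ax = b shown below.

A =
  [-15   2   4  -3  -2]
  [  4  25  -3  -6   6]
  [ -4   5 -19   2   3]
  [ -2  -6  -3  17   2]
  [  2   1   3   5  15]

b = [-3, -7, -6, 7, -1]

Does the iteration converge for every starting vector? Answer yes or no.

Write A = D+L+U with D = diag(-15, 25, -19, 17, 15).
GS T = -(D+L)⁻¹U: row 0 first, T[0,2] = -(4)/(-15) = +0.2667; later rows by forward substitution.
  T[0,:] = [+0.0000  +0.1333  +0.2667  -0.2000  -0.1333]
  T[1,:] = [+0.0000  -0.0213  +0.0773  +0.2720  -0.2187]
  T[2,:] = [+0.0000  -0.0337  -0.0358  +0.2189  +0.1284]
  T[3,:] = [+0.0000  +0.0022  +0.0524  +0.1111  -0.1878]
  T[4,:] = [+0.0000  -0.0104  -0.0510  -0.0723  +0.0693]
eigenvalue magnitudes: 0.2439, 0.0852, 0.0852, 0.0149, 0.0000.
ρ = 0.2439; 0.2439 < 1 ⇒ converges.

yes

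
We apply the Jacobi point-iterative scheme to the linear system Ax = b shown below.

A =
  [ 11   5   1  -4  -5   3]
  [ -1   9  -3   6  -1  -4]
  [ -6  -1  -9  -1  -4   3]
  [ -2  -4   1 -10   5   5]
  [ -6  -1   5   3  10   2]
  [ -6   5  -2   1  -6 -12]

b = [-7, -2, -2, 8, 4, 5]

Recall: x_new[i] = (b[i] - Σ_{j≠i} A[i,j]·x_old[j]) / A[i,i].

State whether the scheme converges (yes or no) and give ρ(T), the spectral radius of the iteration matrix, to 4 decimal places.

no, ρ = 1.1528

Write A = D+L+U with D = diag(11, 9, -9, -10, 10, -12).
T_J = -D⁻¹(L+U): T[2,0] = -(-6)/(-9) = -0.6667; T[2,2] = 0.
  T[0,:] = [+0.0000 -0.4545 -0.0909 +0.3636 +0.4545 -0.2727]
  T[1,:] = [+0.1111 +0.0000 +0.3333 -0.6667 +0.1111 +0.4444]
  T[2,:] = [-0.6667 -0.1111 +0.0000 -0.1111 -0.4444 +0.3333]
  T[3,:] = [-0.2000 -0.4000 +0.1000 +0.0000 +0.5000 +0.5000]
  T[4,:] = [+0.6000 +0.1000 -0.5000 -0.3000 +0.0000 -0.2000]
  T[5,:] = [-0.5000 +0.4167 -0.1667 +0.0833 -0.5000 +0.0000]
|λ(T)| sorted: 1.1528, 0.7248, 0.7248, 0.3838, 0.3838, 0.2892.
ρ = 1.1528; 1.1528 > 1, so it fails to converge.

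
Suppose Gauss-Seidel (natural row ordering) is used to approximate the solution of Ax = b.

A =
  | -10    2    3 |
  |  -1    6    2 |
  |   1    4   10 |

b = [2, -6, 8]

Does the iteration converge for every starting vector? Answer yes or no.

A = D + L + U where D = diag(-10, 6, 10).
GS T = -(D+L)⁻¹U: row 0 first, T[0,2] = -(3)/(-10) = +0.3000; later rows by forward substitution.
  T[0,:] = [+0.0000 +0.2000 +0.3000]
  T[1,:] = [+0.0000 +0.0333 -0.2833]
  T[2,:] = [+0.0000 -0.0333 +0.0833]
moduli |λ_i(T)| = 0.1587, 0.0420, 0.0000.
ρ = 0.1587; 0.1587 < 1: convergent.

yes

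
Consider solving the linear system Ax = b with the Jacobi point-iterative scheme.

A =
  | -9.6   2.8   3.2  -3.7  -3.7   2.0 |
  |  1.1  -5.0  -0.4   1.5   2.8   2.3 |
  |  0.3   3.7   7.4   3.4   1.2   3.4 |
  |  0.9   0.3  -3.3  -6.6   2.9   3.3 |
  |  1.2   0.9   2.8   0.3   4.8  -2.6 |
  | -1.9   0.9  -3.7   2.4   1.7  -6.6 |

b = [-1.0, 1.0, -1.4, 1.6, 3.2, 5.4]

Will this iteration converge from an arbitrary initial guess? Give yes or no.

no

Let D = diag(-9.6, -5, 7.4, -6.6, 4.8, -6.6); L, U the strict triangles.
Jacobi: T = -D⁻¹(L+U), T[3,1] = -(0.3)/(-6.6) = +0.0455; T[3,3] = 0.
  T[0,:] = [+0.0000, +0.2917, +0.3333, -0.3854, -0.3854, +0.2083]
  T[1,:] = [+0.2200, +0.0000, -0.0800, +0.3000, +0.5600, +0.4600]
  T[2,:] = [-0.0405, -0.5000, +0.0000, -0.4595, -0.1622, -0.4595]
  T[3,:] = [+0.1364, +0.0455, -0.5000, +0.0000, +0.4394, +0.5000]
  T[4,:] = [-0.2500, -0.1875, -0.5833, -0.0625, +0.0000, +0.5417]
  T[5,:] = [-0.2879, +0.1364, -0.5606, +0.3636, +0.2576, +0.0000]
eigenvalue magnitudes: 1.3718, 0.6826, 0.6826, 0.3547, 0.2451, 0.2451.
spectral radius ρ = 1.3718; 1.3718 > 1: divergent.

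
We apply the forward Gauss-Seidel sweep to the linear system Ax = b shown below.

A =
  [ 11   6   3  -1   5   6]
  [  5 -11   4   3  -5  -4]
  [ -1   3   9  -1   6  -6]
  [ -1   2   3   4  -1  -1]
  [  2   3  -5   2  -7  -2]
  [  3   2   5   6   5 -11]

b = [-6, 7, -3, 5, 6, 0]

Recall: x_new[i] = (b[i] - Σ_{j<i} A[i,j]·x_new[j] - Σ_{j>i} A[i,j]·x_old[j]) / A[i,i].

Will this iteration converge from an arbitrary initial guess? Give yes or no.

Write A = D+L+U with D = diag(11, -11, 9, 4, -7, -11).
GS T = -(D+L)⁻¹U: row 0 first, T[0,1] = -(6)/(11) = -0.5455; later rows by forward substitution.
  T[0,:] = [+0.0000 -0.5455 -0.2727 +0.0909 -0.4545 -0.5455]
  T[1,:] = [+0.0000 -0.2479 +0.2397 +0.3140 -0.6612 -0.6116]
  T[2,:] = [+0.0000 +0.0220 -0.1102 +0.0165 -0.4968 +0.8099]
  T[3,:] = [+0.0000 -0.0289 -0.1054 -0.1467 +0.8395 -0.1880]
  T[4,:] = [+0.0000 -0.2861 +0.0734 +0.1068 +0.1815 -1.3359]
  T[5,:] = [+0.0000 -0.3296 -0.1050 +0.0580 +0.0704 -0.6016]
moduli |λ_i(T)| = 1.1994, 0.5159, 0.5159, 0.0391, 0.0344, 0.0000.
ρ = 1.1994; 1.1994 > 1: divergent.

no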